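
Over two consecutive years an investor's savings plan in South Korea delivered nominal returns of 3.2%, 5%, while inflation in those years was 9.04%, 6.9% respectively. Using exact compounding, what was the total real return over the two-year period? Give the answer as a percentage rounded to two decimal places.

Compound the nominal returns: 1.0320 × 1.0500 = 1.083600.
Compound inflation: 1.0904 × 1.0690 = 1.165638.
Deflate: 1.083600 / 1.165638 = 0.929620.
Total real return = 0.929620 − 1 → -7.04%.

-7.04%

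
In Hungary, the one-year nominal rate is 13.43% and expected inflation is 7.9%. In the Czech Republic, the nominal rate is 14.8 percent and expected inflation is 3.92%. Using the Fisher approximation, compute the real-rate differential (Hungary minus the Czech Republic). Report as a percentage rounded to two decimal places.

Hungary: 13.43% − 7.9% = 5.530%
The Czech Republic: 14.8% − 3.92% = 10.880%
Differential = -5.350% → -5.35%.

-5.35%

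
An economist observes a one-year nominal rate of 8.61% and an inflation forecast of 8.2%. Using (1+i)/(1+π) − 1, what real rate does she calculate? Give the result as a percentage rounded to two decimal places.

0.38%

By the Fisher relation, 1 + r = (1 + i)/(1 + π).
1 + r = 1.08610 / 1.08200 = 1.003789
r = 1.003789 − 1 = 0.3789%, i.e. 0.38%.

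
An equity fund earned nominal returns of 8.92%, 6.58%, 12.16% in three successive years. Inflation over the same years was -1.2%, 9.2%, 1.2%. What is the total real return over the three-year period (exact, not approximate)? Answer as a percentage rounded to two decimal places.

19.25%

Nominal growth factor = 1.0892 × 1.0658 × 1.1216 = 1.302031
Price-level growth factor = 0.9880 × 1.0920 × 1.0120 = 1.091843
Real growth factor = 1.302031 / 1.091843 = 1.192508
Total real return = 1.192508 − 1 → 19.25%.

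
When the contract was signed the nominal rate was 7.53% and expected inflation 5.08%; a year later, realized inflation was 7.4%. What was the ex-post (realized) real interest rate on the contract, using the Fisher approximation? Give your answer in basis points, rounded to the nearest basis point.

13 basis points

Ex-post: 7.53% − 7.4% = 0.130%
So the realized real rate is 13 basis points.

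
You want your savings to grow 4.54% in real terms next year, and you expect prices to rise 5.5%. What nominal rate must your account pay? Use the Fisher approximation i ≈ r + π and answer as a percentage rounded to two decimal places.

i ≈ r + π = 4.54% + 5.5% = 10.04%.

10.04%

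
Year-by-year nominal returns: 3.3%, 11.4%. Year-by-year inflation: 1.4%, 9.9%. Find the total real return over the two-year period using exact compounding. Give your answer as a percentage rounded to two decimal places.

3.26%

Nominal growth factor = 1.0330 × 1.1140 = 1.150762
Price-level growth factor = 1.0140 × 1.0990 = 1.114386
Real growth factor = 1.150762 / 1.114386 = 1.032642
Total real return = 1.032642 − 1 → 3.26%.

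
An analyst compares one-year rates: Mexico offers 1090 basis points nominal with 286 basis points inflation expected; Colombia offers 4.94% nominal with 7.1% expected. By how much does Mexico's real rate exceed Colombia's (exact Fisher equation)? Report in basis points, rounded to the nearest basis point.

Mexico: (1 + 0.1090)/(1 + 0.0286) − 1 = 7.8164%
Colombia: (1 + 0.0494)/(1 + 0.0710) − 1 = -2.0168%
Differential = 7.8164% − (-2.0168%) = 9.8333% → 983 basis points.

983 basis points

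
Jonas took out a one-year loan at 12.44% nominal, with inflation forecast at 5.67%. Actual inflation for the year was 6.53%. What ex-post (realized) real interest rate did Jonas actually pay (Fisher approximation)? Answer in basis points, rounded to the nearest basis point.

Ex-post: 12.44% − 6.53% = 5.910%
So the realized real rate is 591 basis points.

591 basis points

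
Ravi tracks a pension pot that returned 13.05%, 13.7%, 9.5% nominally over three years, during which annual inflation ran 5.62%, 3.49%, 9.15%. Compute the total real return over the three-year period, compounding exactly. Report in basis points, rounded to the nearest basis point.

1797 basis points

Compound the nominal returns: 1.1305 × 1.1370 × 1.0950 = 1.407489.
Compound inflation: 1.0562 × 1.0349 × 1.0915 = 1.193076.
Deflate: 1.407489 / 1.193076 = 1.179714.
Total real return = 1.179714 − 1 → 1797 basis points.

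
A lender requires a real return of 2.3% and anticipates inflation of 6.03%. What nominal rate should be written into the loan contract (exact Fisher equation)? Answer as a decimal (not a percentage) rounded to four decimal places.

0.0847

(1 + i) = (1 + r)(1 + π) = 1.02300 × 1.06030 = 1.0846869
i = 1.0846869 − 1, so the required nominal rate is 0.0847.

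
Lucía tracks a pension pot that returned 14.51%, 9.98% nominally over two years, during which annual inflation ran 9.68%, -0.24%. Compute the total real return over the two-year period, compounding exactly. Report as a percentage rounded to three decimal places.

Nominal growth factor = 1.1451 × 1.0998 = 1.259381
Price-level growth factor = 1.0968 × 0.9976 = 1.094168
Real growth factor = 1.259381 / 1.094168 = 1.150994
Total real return = 1.150994 − 1 → 15.099%.

15.099%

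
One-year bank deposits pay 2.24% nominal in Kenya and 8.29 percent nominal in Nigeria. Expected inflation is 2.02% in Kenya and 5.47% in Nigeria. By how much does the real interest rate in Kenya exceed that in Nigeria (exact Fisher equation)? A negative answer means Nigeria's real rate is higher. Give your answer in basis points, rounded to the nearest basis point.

Kenya: (1 + 0.0224)/(1 + 0.0202) − 1 = 0.2156%
Nigeria: (1 + 0.0829)/(1 + 0.0547) − 1 = 2.6737%
Differential = 0.2156% − 2.6737% = -2.4581% → -246 basis points.

-246 basis points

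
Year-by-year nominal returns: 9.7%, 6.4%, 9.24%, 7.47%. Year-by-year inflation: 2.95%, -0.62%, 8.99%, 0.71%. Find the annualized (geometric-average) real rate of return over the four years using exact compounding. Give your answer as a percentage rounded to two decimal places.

5.10%

Compound the nominal returns: 1.0970 × 1.0640 × 1.0924 × 1.0747 = 1.37030485.
Compound inflation: 1.0295 × 0.9938 × 1.0899 × 1.0071 = 1.12301250.
Deflate: 1.37030485 / 1.12301250 = 1.22020445.
Annualized real rate = 1.22020445^(1/4) − 1 = 5.1013% → 5.10%.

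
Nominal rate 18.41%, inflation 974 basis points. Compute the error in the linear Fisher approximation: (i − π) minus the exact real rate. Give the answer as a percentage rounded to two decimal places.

Approximate: r ≈ 18.410% − 9.740% = 8.6700%
Exact: (1 + 0.1841)/(1 + 0.0974) − 1 = 7.9005%
Error = 8.6700% − 7.9005% = 0.7695% → 0.77%.

0.77%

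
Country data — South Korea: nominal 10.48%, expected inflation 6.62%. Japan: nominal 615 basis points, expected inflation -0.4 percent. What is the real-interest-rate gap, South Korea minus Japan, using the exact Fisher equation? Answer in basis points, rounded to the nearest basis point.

South Korea: (1 + 0.1048)/(1 + 0.0662) − 1 = 3.6203%
Japan: (1 + 0.0615)/(1 − 0.0040) − 1 = 6.5763%
Differential = 3.6203% − 6.5763% = -2.9560% → -296 basis points.

-296 basis points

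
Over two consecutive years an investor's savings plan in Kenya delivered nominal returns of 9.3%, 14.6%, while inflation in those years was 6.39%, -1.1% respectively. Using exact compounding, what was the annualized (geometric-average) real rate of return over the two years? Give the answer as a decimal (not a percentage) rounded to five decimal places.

Nominal growth factor = 1.0930 × 1.1460 = 1.25257800
Price-level growth factor = 1.0639 × 0.9890 = 1.05219710
Real growth factor = 1.25257800 / 1.05219710 = 1.19044046
Annualized real rate = 1.19044046^(1/2) − 1 = 9.1073% → 0.09107.

0.09107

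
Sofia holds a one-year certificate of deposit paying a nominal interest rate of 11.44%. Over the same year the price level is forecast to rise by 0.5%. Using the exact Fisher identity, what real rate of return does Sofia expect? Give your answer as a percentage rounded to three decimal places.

1 + r = 1.11440 / 1.00500 = 1.108856
r = 1.108856 − 1 = 10.8856%, i.e. 10.886%.

10.886%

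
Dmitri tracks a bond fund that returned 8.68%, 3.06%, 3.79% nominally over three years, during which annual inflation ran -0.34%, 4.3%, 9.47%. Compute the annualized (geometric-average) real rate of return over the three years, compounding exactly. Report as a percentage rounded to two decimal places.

0.72%

Nominal growth factor = 1.0868 × 1.0306 × 1.0379 = 1.16250621
Price-level growth factor = 0.9966 × 1.0430 × 1.0947 = 1.13789007
Real growth factor = 1.16250621 / 1.13789007 = 1.02163314
Annualized real rate = 1.02163314^(1/3) − 1 = 0.7160% → 0.72%.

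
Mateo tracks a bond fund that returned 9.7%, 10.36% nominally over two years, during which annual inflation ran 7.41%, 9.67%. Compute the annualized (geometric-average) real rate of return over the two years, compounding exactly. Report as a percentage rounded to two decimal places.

Compound the nominal returns: 1.0970 × 1.1036 = 1.21064920.
Compound inflation: 1.0741 × 1.0967 = 1.17796547.
Deflate: 1.21064920 / 1.17796547 = 1.02774592.
Annualized real rate = 1.02774592^(1/2) − 1 = 1.3778% → 1.38%.

1.38%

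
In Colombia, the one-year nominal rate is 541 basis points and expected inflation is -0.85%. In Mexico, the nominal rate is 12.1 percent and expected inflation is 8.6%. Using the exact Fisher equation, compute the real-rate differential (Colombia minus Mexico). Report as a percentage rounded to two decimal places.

Colombia: (1 + 0.0541)/(1 − 0.0085) − 1 = 6.3137%
Mexico: (1 + 0.1210)/(1 + 0.0860) − 1 = 3.2228%
Differential = 6.3137% − 3.2228% = 3.0908% → 3.09%.

3.09%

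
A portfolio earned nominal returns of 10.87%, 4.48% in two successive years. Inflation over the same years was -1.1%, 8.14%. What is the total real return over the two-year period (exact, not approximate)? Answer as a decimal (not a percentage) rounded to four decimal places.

0.0831

Compound the nominal returns: 1.1087 × 1.0448 = 1.158370.
Compound inflation: 0.9890 × 1.0814 = 1.069505.
Deflate: 1.158370 / 1.069505 = 1.083090.
Total real return = 1.083090 − 1 → 0.0831.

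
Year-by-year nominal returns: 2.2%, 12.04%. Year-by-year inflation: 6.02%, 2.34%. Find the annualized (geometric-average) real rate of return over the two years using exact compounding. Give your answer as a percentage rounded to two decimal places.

2.73%

Compound the nominal returns: 1.0220 × 1.1204 = 1.14504880.
Compound inflation: 1.0602 × 1.0234 = 1.08500868.
Deflate: 1.14504880 / 1.08500868 = 1.05533607.
Annualized real rate = 1.05533607^(1/2) − 1 = 2.7296% → 2.73%.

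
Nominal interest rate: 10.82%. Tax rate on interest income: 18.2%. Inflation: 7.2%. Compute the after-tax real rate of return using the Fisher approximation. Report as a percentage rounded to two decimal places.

1.65%

After-tax nominal return = 10.82% × (1 − 0.182) = 8.85076%.
r ≈ 8.85076% − 7.2% → 1.65%.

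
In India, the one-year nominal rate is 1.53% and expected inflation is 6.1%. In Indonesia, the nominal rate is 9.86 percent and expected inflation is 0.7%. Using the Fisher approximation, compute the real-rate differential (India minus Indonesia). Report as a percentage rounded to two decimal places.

India: 1.53% − 6.1% = -4.570%
Indonesia: 9.86% − 0.7% = 9.160%
Differential = -13.730% → -13.73%.

-13.73%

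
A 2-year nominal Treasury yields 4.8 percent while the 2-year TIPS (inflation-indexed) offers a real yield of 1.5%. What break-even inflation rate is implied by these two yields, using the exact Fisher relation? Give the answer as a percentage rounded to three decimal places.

3.251%

(1 + π) = (1 + i)/(1 + r) = 1.04800 / 1.01500 = 1.032512
Break-even inflation = 1.032512 − 1 → 3.251%.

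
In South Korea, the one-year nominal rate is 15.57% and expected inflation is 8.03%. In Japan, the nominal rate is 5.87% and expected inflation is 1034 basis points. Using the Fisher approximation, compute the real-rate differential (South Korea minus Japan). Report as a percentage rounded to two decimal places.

12.01%

South Korea: 15.57% − 8.03% = 7.540%
Japan: 5.87% − 10.34% = -4.470%
Differential = 12.010% → 12.01%.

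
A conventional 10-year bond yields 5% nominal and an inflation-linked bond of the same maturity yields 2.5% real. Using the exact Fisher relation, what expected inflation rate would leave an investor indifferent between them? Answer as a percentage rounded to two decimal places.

(1 + π) = (1 + i)/(1 + r) = 1.05000 / 1.02500 = 1.024390
Break-even inflation = 1.024390 − 1 → 2.44%.

2.44%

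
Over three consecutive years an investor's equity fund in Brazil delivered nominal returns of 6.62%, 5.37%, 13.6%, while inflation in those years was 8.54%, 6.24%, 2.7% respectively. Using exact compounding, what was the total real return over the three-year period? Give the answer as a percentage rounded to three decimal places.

7.767%

Nominal growth factor = 1.0662 × 1.0537 × 1.1360 = 1.276245
Price-level growth factor = 1.0854 × 1.0624 × 1.0270 = 1.184263
Real growth factor = 1.276245 / 1.184263 = 1.077670
Total real return = 1.077670 − 1 → 7.767%.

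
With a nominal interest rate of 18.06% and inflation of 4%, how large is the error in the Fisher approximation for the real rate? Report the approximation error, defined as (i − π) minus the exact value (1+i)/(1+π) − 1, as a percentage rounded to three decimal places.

0.541%

Approximate: r ≈ 18.060% − 4.000% = 14.0600%
Exact: (1 + 0.1806)/(1 + 0.0400) − 1 = 13.5192%
Error = 14.0600% − 13.5192% = 0.5408% → 0.541%.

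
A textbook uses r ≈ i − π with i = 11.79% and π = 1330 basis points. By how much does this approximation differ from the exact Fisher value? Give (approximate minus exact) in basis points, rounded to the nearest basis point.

-18 basis points

Approximate: r ≈ 11.790% − 13.300% = -1.5100%
Exact: (1 + 0.1179)/(1 + 0.1330) − 1 = -1.3327%
Error = -1.5100% − (-1.3327%) = -0.1773% → -18 basis points.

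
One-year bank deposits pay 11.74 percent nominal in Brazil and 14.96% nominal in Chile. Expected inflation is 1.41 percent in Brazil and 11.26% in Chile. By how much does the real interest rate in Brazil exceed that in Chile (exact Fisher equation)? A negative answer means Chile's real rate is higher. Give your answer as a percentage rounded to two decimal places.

Brazil: (1 + 0.1174)/(1 + 0.0141) − 1 = 10.1864%
Chile: (1 + 0.1496)/(1 + 0.1126) − 1 = 3.3255%
Differential = 10.1864% − 3.3255% = 6.8608% → 6.86%.

6.86%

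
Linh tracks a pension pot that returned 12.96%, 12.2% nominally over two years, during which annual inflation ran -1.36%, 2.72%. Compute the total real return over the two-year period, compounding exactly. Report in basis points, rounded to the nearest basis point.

Compound the nominal returns: 1.1296 × 1.1220 = 1.267411.
Compound inflation: 0.9864 × 1.0272 = 1.013230.
Deflate: 1.267411 / 1.013230 = 1.250862.
Total real return = 1.250862 − 1 → 2509 basis points.

2509 basis points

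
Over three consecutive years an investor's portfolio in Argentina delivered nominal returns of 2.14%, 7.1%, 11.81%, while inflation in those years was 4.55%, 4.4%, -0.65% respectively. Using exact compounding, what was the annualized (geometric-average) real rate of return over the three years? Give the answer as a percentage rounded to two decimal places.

4.09%

Nominal growth factor = 1.0214 × 1.0710 × 1.1181 = 1.22311128
Price-level growth factor = 1.0455 × 1.0440 × 0.9935 = 1.08440724
Real growth factor = 1.22311128 / 1.08440724 = 1.12790771
Annualized real rate = 1.12790771^(1/3) − 1 = 4.0937% → 4.09%.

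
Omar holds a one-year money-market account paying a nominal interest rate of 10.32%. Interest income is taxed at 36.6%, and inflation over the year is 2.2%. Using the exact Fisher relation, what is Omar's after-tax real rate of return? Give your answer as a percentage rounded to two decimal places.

After-tax nominal return = 10.32% × (1 − 0.366) = 6.54288%.
1 + r = 1.0654288 / 1.02200 = 1.042494
After-tax real rate = 1.042494 − 1 → 4.25%.

4.25%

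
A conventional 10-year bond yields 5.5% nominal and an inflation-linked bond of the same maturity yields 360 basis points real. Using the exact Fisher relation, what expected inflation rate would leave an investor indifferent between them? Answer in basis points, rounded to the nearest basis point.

183 basis points

(1 + π) = (1 + i)/(1 + r) = 1.05500 / 1.03600 = 1.018340
Break-even inflation = 1.018340 − 1 → 183 basis points.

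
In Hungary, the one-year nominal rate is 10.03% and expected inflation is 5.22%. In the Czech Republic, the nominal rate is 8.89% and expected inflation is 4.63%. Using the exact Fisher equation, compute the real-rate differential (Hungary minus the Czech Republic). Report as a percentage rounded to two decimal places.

0.50%

Hungary: (1 + 0.1003)/(1 + 0.0522) − 1 = 4.5714%
The Czech Republic: (1 + 0.0889)/(1 + 0.0463) − 1 = 4.0715%
Differential = 4.5714% − 4.0715% = 0.4999% → 0.50%.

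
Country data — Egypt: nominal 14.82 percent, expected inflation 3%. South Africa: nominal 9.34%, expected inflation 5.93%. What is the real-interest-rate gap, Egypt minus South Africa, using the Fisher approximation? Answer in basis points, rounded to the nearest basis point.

841 basis points

Egypt: 14.82% − 3% = 11.820%
South Africa: 9.34% − 5.93% = 3.410%
Differential = 8.410% → 841 basis points.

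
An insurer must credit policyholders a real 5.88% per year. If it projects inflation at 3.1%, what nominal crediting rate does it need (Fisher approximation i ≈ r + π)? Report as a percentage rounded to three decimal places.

8.980%

i ≈ r + π = 5.88% + 3.1% = 8.980%.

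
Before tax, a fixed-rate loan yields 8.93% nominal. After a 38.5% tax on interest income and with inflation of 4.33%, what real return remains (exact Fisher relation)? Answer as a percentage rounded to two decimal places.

1.11%

After-tax nominal return = 8.93% × (1 − 0.385) = 5.49195%.
1 + r = 1.0549195 / 1.04330 = 1.011137
After-tax real rate = 1.011137 − 1 → 1.11%.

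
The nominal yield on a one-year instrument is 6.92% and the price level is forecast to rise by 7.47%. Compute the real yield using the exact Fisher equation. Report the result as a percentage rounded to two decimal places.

1 + r = 1.06920 / 1.07470 = 0.994882
r = 0.994882 − 1 = -0.5118%, i.e. -0.51%.

-0.51%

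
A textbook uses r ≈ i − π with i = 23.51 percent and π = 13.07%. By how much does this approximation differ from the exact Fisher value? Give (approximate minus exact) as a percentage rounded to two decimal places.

Approximate: r ≈ 23.510% − 13.070% = 10.4400%
Exact: (1 + 0.2351)/(1 + 0.1307) − 1 = 9.2332%
Error = 10.4400% − 9.2332% = 1.2068% → 1.21%.

1.21%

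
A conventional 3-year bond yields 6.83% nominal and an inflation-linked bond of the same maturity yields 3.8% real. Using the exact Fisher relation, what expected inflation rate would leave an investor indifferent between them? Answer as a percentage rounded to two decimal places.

2.92%

(1 + π) = (1 + i)/(1 + r) = 1.06830 / 1.03800 = 1.029191
Break-even inflation = 1.029191 − 1 → 2.92%.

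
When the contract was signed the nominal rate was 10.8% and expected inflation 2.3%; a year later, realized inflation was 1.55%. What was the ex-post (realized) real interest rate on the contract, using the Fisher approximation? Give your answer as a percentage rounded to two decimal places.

Ex-post: 10.8% − 1.55% = 9.250%
So the realized real rate is 9.25%.

9.25%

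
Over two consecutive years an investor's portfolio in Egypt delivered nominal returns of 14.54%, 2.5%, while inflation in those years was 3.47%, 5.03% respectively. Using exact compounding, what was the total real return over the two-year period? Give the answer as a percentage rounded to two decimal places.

8.03%

Nominal growth factor = 1.1454 × 1.0250 = 1.174035
Price-level growth factor = 1.0347 × 1.0503 = 1.086745
Real growth factor = 1.174035 / 1.086745 = 1.080322
Total real return = 1.080322 − 1 → 8.03%.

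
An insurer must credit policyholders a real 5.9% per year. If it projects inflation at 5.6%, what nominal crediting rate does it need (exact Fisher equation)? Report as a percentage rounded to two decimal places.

11.83%

(1 + i) = (1 + r)(1 + π) = 1.05900 × 1.05600 = 1.118304
i = 1.118304 − 1, so the required nominal rate is 11.83%.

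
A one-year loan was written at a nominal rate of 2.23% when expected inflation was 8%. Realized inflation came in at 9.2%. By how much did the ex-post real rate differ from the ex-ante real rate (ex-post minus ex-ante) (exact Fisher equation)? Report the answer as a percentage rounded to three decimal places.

Ex-ante: (1 + 0.0223)/(1 + 0.0800) − 1 = -5.3426%
Ex-post: (1 + 0.0223)/(1 + 0.0920) − 1 = -6.3828%
Difference (ex-post − ex-ante) = -1.0402% → -1.040%.

-1.040%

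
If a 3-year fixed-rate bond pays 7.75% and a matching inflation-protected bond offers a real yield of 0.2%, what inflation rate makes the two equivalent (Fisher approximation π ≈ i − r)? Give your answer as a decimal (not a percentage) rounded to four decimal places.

π ≈ i − r = 7.75% − 0.2% → 0.0755.

0.0755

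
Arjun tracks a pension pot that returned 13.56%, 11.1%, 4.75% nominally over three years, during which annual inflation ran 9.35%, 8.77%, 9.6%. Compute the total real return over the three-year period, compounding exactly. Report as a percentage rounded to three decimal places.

1.381%

Compound the nominal returns: 1.1356 × 1.1110 × 1.0475 = 1.321580.
Compound inflation: 1.0935 × 1.0877 × 1.0960 = 1.303582.
Deflate: 1.321580 / 1.303582 = 1.013806.
Total real return = 1.013806 − 1 → 1.381%.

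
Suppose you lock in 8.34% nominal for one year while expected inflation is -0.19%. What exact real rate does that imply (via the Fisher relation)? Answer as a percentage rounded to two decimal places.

1 + r = 1.08340 / 0.99810 = 1.085462
r = 1.085462 − 1 = 8.5462%, i.e. 8.55%.

8.55%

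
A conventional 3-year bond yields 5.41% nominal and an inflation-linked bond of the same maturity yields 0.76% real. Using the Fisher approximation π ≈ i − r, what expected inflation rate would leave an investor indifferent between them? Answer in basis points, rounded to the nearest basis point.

465 basis points

π ≈ i − r = 5.41% − 0.76% → 465 basis points.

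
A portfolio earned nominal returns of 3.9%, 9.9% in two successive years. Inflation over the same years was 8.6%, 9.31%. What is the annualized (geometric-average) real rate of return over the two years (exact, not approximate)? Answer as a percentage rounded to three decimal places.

Compound the nominal returns: 1.0390 × 1.0990 = 1.14186100.
Compound inflation: 1.0860 × 1.0931 = 1.18710660.
Deflate: 1.14186100 / 1.18710660 = 0.96188582.
Annualized real rate = 0.96188582^(1/2) − 1 = -1.9242% → -1.924%.

-1.924%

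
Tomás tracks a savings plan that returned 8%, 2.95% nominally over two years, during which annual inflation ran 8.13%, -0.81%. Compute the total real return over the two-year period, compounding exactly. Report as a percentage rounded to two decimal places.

3.67%

Nominal growth factor = 1.0800 × 1.0295 = 1.111860
Price-level growth factor = 1.0813 × 0.9919 = 1.072541
Real growth factor = 1.111860 / 1.072541 = 1.036659
Total real return = 1.036659 − 1 → 3.67%.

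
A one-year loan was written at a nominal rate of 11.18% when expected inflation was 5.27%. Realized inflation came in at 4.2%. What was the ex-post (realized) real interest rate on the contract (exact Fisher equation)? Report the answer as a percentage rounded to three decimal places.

6.699%

Ex-post: (1 + 0.1118)/(1 + 0.0420) − 1 = 6.6987%
So the realized real rate is 6.699%.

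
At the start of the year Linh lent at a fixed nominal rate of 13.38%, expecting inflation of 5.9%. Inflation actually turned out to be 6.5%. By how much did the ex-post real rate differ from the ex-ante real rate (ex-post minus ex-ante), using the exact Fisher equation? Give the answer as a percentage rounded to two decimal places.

-0.60%

Ex-ante: (1 + 0.1338)/(1 + 0.0590) − 1 = 7.0633%
Ex-post: (1 + 0.1338)/(1 + 0.0650) − 1 = 6.4601%
Difference (ex-post − ex-ante) = -0.6032% → -0.60%.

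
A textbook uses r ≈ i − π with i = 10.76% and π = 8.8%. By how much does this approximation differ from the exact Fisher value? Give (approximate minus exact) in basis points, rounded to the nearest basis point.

16 basis points

Approximate: r ≈ 10.760% − 8.800% = 1.9600%
Exact: (1 + 0.1076)/(1 + 0.0880) − 1 = 1.8015%
Error = 1.9600% − 1.8015% = 0.1585% → 16 basis points.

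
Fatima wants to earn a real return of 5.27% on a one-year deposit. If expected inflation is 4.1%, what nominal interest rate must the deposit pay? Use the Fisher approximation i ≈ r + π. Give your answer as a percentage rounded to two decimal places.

i ≈ r + π = 5.27% + 4.1% = 9.37%.

9.37%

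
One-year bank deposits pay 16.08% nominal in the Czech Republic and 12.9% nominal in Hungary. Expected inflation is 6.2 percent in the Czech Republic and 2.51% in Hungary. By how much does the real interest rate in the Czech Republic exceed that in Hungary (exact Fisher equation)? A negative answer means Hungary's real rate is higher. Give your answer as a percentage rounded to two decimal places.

-0.83%

The Czech Republic: (1 + 0.1608)/(1 + 0.0620) − 1 = 9.3032%
Hungary: (1 + 0.1290)/(1 + 0.0251) − 1 = 10.1356%
Differential = 9.3032% − 10.1356% = -0.8324% → -0.83%.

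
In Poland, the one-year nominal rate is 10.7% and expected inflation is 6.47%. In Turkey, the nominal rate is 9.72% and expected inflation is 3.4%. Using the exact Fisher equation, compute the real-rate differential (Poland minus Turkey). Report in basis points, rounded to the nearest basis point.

-214 basis points

Poland: (1 + 0.1070)/(1 + 0.0647) − 1 = 3.9730%
Turkey: (1 + 0.0972)/(1 + 0.0340) − 1 = 6.1122%
Differential = 3.9730% − 6.1122% = -2.1392% → -214 basis points.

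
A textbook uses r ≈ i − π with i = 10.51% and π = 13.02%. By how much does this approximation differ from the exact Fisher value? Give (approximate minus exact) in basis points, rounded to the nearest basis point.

Approximate: r ≈ 10.510% − 13.020% = -2.5100%
Exact: (1 + 0.1051)/(1 + 0.1302) − 1 = -2.2208%
Error = -2.5100% − (-2.2208%) = -0.2892% → -29 basis points.

-29 basis points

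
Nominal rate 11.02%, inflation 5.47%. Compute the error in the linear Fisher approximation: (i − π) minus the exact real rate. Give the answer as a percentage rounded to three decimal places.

Approximate: r ≈ 11.020% − 5.470% = 5.5500%
Exact: (1 + 0.1102)/(1 + 0.0547) − 1 = 5.2622%
Error = 5.5500% − 5.2622% = 0.2878% → 0.288%.

0.288%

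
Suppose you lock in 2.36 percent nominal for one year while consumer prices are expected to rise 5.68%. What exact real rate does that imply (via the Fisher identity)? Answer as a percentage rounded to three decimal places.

-3.142%

1 + r = 1.02360 / 1.05680 = 0.968584
r = 0.968584 − 1 = -3.1416%, i.e. -3.142%.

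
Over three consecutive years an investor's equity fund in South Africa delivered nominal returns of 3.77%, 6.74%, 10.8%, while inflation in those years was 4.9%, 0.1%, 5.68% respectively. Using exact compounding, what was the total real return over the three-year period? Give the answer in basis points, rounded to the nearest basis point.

Compound the nominal returns: 1.0377 × 1.0674 × 1.1080 = 1.227266.
Compound inflation: 1.0490 × 1.0010 × 1.0568 = 1.109692.
Deflate: 1.227266 / 1.109692 = 1.105952.
Total real return = 1.105952 − 1 → 1060 basis points.

1060 basis points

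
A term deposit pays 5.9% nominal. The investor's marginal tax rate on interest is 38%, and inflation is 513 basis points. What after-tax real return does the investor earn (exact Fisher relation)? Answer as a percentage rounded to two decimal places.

After-tax nominal return = 5.9% × (1 − 0.38) = 3.6580%.
1 + r = 1.03658 / 1.05130 = 0.985998
After-tax real rate = 0.985998 − 1 → -1.40%.

-1.40%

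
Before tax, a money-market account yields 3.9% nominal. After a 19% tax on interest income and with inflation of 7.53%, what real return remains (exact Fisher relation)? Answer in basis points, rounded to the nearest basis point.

After-tax nominal return = 3.9% × (1 − 0.19) = 3.1590%.
1 + r = 1.03159 / 1.07530 = 0.959351
After-tax real rate = 0.959351 − 1 → -406 basis points.

-406 basis points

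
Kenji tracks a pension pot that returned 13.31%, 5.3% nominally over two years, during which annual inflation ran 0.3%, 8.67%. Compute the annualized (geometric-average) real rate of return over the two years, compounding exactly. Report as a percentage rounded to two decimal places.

Nominal growth factor = 1.1331 × 1.0530 = 1.19315430
Price-level growth factor = 1.0030 × 1.0867 = 1.08996010
Real growth factor = 1.19315430 / 1.08996010 = 1.09467704
Annualized real rate = 1.09467704^(1/2) − 1 = 4.6268% → 4.63%.

4.63%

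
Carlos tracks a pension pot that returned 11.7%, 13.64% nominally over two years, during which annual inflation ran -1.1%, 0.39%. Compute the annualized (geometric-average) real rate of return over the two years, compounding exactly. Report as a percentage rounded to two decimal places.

Compound the nominal returns: 1.1170 × 1.1364 = 1.26935880.
Compound inflation: 0.9890 × 1.0039 = 0.99285710.
Deflate: 1.26935880 / 0.99285710 = 1.27849093.
Annualized real rate = 1.27849093^(1/2) − 1 = 13.0704% → 13.07%.

13.07%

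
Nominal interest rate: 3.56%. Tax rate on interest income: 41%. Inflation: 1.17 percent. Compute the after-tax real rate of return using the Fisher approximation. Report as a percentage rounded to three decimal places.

After-tax nominal return = 3.56% × (1 − 0.41) = 2.1004%.
r ≈ 2.1004% − 1.17% → 0.930%.

0.930%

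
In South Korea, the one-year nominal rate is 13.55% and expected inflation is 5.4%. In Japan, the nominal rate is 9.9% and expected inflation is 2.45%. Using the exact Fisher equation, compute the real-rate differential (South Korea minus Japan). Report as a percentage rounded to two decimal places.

South Korea: (1 + 0.1355)/(1 + 0.0540) − 1 = 7.7324%
Japan: (1 + 0.0990)/(1 + 0.0245) − 1 = 7.2718%
Differential = 7.7324% − 7.2718% = 0.4606% → 0.46%.

0.46%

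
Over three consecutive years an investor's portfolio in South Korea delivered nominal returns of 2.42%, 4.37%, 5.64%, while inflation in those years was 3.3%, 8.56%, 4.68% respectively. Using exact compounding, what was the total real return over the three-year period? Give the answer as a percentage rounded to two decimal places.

-3.80%

Nominal growth factor = 1.0242 × 1.0437 × 1.0564 = 1.129247
Price-level growth factor = 1.0330 × 1.0856 × 1.0468 = 1.173907
Real growth factor = 1.129247 / 1.173907 = 0.961955
Total real return = 0.961955 − 1 → -3.80%.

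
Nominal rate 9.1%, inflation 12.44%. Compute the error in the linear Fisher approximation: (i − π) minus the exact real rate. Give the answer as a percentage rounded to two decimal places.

Approximate: r ≈ 9.100% − 12.440% = -3.3400%
Exact: (1 + 0.0910)/(1 + 0.1244) − 1 = -2.9705%
Error = -3.3400% − (-2.9705%) = -0.3695% → -0.37%.

-0.37%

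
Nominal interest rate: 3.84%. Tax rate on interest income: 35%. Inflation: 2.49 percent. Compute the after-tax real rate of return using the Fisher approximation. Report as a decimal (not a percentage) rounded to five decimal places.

0.00006

After-tax nominal return = 3.84% × (1 − 0.35) = 2.4960%.
r ≈ 2.4960% − 2.49% → 0.00006.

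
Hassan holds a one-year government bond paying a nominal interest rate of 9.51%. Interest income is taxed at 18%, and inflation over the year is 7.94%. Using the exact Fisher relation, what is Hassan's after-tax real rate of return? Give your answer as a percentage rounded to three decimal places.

After-tax nominal return = 9.51% × (1 − 0.18) = 7.7982%.
1 + r = 1.077982 / 1.07940 = 0.998686
After-tax real rate = 0.998686 − 1 → -0.131%.

-0.131%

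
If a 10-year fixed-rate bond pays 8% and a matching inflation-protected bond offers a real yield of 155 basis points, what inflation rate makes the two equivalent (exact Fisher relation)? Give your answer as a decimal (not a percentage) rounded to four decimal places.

(1 + π) = (1 + i)/(1 + r) = 1.08000 / 1.01550 = 1.063516
Break-even inflation = 1.063516 − 1 → 0.0635.

0.0635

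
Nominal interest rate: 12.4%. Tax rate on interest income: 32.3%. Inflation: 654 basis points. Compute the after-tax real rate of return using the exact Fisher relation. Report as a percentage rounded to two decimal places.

1.74%

After-tax nominal return = 12.4% × (1 − 0.323) = 8.3948%.
1 + r = 1.083948 / 1.06540 = 1.017409
After-tax real rate = 1.017409 − 1 → 1.74%.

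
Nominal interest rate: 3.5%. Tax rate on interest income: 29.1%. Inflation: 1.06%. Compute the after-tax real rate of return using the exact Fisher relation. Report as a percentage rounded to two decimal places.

1.41%

After-tax nominal return = 3.5% × (1 − 0.291) = 2.4815%.
1 + r = 1.024815 / 1.01060 = 1.014066
After-tax real rate = 1.014066 − 1 → 1.41%.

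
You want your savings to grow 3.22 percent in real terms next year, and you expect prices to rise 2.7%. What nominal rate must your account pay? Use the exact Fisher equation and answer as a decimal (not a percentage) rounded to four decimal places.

0.0601

(1 + i) = (1 + r)(1 + π) = 1.03220 × 1.02700 = 1.0600694
i = 1.0600694 − 1, so the required nominal rate is 0.0601.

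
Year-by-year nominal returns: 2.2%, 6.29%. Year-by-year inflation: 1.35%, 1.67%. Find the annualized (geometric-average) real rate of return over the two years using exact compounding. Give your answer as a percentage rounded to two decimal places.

Compound the nominal returns: 1.0220 × 1.0629 = 1.08628380.
Compound inflation: 1.0135 × 1.0167 = 1.03042545.
Deflate: 1.08628380 / 1.03042545 = 1.05420902.
Annualized real rate = 1.05420902^(1/2) − 1 = 2.6747% → 2.67%.

2.67%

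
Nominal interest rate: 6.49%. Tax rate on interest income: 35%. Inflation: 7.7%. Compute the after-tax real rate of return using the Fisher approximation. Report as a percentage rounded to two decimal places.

-3.48%

After-tax nominal return = 6.49% × (1 − 0.35) = 4.2185%.
r ≈ 4.2185% − 7.7% → -3.48%.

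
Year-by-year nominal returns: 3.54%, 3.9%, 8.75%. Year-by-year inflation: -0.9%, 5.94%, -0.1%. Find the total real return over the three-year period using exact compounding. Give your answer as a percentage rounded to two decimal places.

11.55%

Nominal growth factor = 1.0354 × 1.0390 × 1.0875 = 1.169911
Price-level growth factor = 0.9910 × 1.0594 × 0.9990 = 1.048816
Real growth factor = 1.169911 / 1.048816 = 1.115460
Total real return = 1.115460 − 1 → 11.55%.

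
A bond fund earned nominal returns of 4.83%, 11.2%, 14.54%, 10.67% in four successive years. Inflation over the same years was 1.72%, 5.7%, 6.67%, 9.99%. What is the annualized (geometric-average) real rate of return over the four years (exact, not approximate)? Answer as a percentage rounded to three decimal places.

Compound the nominal returns: 1.0483 × 1.1120 × 1.1454 × 1.1067 = 1.47767002.
Compound inflation: 1.0172 × 1.0570 × 1.0667 × 1.0999 = 1.26146974.
Deflate: 1.47767002 / 1.26146974 = 1.17138761.
Annualized real rate = 1.17138761^(1/4) − 1 = 4.0340% → 4.034%.

4.034%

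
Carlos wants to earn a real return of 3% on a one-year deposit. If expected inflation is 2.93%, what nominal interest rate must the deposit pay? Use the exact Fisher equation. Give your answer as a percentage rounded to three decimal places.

(1 + i) = (1 + r)(1 + π) = 1.03000 × 1.02930 = 1.060179
i = 1.060179 − 1, so the required nominal rate is 6.018%.

6.018%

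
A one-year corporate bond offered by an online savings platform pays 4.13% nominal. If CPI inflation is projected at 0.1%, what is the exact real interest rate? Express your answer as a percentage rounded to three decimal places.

4.026%

1 + r = 1.04130 / 1.00100 = 1.040260
r = 1.040260 − 1 = 4.0260%, i.e. 4.026%.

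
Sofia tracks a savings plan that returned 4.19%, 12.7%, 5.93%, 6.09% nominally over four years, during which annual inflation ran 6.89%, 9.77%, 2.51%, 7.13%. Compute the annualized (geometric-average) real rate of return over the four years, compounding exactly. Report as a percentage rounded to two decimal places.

0.60%

Compound the nominal returns: 1.0419 × 1.1270 × 1.0593 × 1.0609 = 1.31960325.
Compound inflation: 1.0689 × 1.0977 × 1.0251 × 1.0713 = 1.28854052.
Deflate: 1.31960325 / 1.28854052 = 1.02410691.
Annualized real rate = 1.02410691^(1/4) − 1 = 0.5973% → 0.60%.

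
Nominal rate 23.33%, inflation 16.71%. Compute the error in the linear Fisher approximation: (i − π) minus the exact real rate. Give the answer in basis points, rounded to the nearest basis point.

95 basis points

Approximate: r ≈ 23.330% − 16.710% = 6.6200%
Exact: (1 + 0.2333)/(1 + 0.1671) − 1 = 5.6722%
Error = 6.6200% − 5.6722% = 0.9478% → 95 basis points.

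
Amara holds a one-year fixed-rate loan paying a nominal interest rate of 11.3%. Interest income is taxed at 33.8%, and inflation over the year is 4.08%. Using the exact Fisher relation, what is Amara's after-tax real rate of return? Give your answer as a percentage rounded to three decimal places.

After-tax nominal return = 11.3% × (1 − 0.338) = 7.4806%.
1 + r = 1.074806 / 1.04080 = 1.032673
After-tax real rate = 1.032673 − 1 → 3.267%.

3.267%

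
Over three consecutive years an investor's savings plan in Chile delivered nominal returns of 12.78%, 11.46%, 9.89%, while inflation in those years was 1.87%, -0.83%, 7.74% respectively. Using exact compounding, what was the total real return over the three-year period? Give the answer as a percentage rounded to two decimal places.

26.91%

Compound the nominal returns: 1.1278 × 1.1146 × 1.0989 = 1.381368.
Compound inflation: 1.0187 × 0.9917 × 1.0774 = 1.088438.
Deflate: 1.381368 / 1.088438 = 1.269129.
Total real return = 1.269129 − 1 → 26.91%.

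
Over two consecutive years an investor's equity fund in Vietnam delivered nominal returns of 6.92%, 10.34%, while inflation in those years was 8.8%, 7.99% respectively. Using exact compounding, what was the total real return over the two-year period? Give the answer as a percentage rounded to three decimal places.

Nominal growth factor = 1.0692 × 1.1034 = 1.179755
Price-level growth factor = 1.0880 × 1.0799 = 1.174931
Real growth factor = 1.179755 / 1.174931 = 1.004106
Total real return = 1.004106 − 1 → 0.411%.

0.411%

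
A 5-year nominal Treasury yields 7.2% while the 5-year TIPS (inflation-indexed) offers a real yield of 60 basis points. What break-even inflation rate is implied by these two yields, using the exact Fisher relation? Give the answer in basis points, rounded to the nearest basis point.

(1 + π) = (1 + i)/(1 + r) = 1.07200 / 1.00600 = 1.065606
Break-even inflation = 1.065606 − 1 → 656 basis points.

656 basis points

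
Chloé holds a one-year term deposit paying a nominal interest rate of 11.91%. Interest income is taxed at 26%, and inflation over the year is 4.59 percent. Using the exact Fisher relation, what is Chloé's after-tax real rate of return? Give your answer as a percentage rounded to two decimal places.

4.04%

After-tax nominal return = 11.91% × (1 − 0.26) = 8.8134%.
1 + r = 1.088134 / 1.04590 = 1.040381
After-tax real rate = 1.040381 − 1 → 4.04%.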